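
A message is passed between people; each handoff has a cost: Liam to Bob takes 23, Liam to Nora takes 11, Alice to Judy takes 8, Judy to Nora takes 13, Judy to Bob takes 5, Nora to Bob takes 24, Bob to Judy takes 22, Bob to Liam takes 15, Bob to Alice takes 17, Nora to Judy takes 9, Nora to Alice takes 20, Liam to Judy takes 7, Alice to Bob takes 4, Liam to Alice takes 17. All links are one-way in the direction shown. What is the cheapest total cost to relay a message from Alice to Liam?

Routes from Alice to Liam:
Alice-Judy-Bob-Liam: 8 + 5 + 15 = 28
Alice-Judy-Nora-Bob-Liam: 8 + 13 + 24 + 15 = 60
Alice-Bob-Liam: 4 + 15 = 19
Shortest: 19.

19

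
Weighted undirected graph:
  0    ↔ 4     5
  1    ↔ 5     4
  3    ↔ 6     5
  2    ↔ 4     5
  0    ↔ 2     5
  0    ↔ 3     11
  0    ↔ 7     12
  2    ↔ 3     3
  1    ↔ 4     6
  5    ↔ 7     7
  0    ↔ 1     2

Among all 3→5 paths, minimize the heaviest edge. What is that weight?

5

Some routes from 3 to 5:
3-2-4-0-1-5: max(3, 5, 5, 2, 4) = 5
3-2-0-1-5: max(3, 5, 2, 4) = 5
3-2-4-1-5: max(3, 5, 6, 4) = 6
Best route has worst link 5.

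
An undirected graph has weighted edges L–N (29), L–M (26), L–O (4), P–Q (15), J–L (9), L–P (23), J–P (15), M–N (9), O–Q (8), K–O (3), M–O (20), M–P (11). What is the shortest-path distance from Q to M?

Some routes from Q to M:
Q - O - L - M: 8 + 4 + 26 = 38
Q - P - M: 15 + 11 = 26
Q - O - M: 8 + 20 = 28
Best route has total 26.

26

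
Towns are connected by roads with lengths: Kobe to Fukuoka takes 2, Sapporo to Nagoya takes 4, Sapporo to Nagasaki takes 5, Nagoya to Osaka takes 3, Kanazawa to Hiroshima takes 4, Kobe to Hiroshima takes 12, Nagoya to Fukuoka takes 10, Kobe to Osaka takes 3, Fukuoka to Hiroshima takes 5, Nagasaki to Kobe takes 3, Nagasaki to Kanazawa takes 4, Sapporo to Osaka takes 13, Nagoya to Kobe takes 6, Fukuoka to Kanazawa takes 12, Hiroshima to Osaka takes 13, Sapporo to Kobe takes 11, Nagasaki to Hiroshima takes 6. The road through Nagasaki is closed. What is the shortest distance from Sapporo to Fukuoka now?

Some routes from Sapporo to Fukuoka avoiding Nagasaki:
Sapporo-Nagoya-Osaka-Kobe-Fukuoka: 4 + 3 + 3 + 2 = 12
Sapporo-Nagoya-Kobe-Fukuoka: 4 + 6 + 2 = 12
Sapporo-Kobe-Fukuoka: 11 + 2 = 13
Shortest: 12.

12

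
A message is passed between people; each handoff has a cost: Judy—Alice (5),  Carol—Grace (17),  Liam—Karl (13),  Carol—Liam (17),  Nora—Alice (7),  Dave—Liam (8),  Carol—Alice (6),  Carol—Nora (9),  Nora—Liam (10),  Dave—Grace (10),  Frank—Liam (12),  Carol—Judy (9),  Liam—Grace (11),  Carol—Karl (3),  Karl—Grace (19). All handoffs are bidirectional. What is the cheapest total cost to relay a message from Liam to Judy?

A few of the Liam→Judy routes:
Liam -> Nora -> Carol -> Judy: 10 + 9 + 9 = 28
Liam -> Carol -> Judy: 17 + 9 = 26
Liam -> Karl -> Carol -> Alice -> Judy: 13 + 3 + 6 + 5 = 27
Liam -> Karl -> Carol -> Judy: 13 + 3 + 9 = 25
Liam -> Nora -> Alice -> Judy: 10 + 7 + 5 = 22
Liam -> Carol -> Alice -> Judy: 17 + 6 + 5 = 28
Best route has total 22.

22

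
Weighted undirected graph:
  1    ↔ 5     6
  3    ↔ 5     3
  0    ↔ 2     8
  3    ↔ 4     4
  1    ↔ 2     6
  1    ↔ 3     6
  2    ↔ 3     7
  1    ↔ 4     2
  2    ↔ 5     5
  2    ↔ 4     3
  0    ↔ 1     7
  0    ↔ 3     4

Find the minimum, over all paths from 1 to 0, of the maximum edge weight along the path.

Some routes from 1 to 0:
1 → 4 → 3 → 0: max(2, 4, 4) = 4
1 → 5 → 3 → 0: max(6, 3, 4) = 6
1 → 4 → 2 → 5 → 3 → 0: max(2, 3, 5, 3, 4) = 5
1 → 2 → 4 → 3 → 0: max(6, 3, 4, 4) = 6
1 → 5 → 2 → 4 → 3 → 0: max(6, 5, 3, 4, 4) = 6
The minimum achievable maximum is 4.

4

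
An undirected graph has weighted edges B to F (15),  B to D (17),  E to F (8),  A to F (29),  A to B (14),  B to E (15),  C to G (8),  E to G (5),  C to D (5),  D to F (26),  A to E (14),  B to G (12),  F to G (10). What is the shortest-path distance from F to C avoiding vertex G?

A few of the F→C routes:
F - D - C: 26 + 5 = 31
F - A - B - D - C: 29 + 14 + 17 + 5 = 65
F - B - D - C: 15 + 17 + 5 = 37
F - E - A - B - D - C: 8 + 14 + 14 + 17 + 5 = 58
F - E - B - D - C: 8 + 15 + 17 + 5 = 45
The minimum is 31.

31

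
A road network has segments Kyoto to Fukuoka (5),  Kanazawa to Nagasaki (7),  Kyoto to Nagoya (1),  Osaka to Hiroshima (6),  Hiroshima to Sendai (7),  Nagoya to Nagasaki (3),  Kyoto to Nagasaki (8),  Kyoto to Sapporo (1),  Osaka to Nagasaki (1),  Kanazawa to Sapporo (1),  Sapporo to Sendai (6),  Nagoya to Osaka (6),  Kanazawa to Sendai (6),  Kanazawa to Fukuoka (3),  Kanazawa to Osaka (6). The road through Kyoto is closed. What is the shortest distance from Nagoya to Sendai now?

Checking several routes:
Nagoya - Nagasaki - Osaka - Kanazawa - Sapporo - Sendai: 3 + 1 + 6 + 1 + 6 = 17
Nagoya - Nagasaki - Osaka - Hiroshima - Sendai: 3 + 1 + 6 + 7 = 17
Nagoya - Nagasaki - Kanazawa - Sendai: 3 + 7 + 6 = 16
Nagoya - Nagasaki - Osaka - Kanazawa - Sendai: 3 + 1 + 6 + 6 = 16
Nagoya - Nagasaki - Kanazawa - Sapporo - Sendai: 3 + 7 + 1 + 6 = 17
The minimum is 16 km.

16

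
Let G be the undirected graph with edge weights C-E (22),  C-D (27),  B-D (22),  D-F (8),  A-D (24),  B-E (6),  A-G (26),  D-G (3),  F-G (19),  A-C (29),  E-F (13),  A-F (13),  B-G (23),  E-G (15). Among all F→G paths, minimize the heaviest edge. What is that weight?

Some routes from F to G:
F→D→B→E→G: max(8, 22, 6, 15) = 22
F→D→G: max(8, 3) = 8
F→E→G: max(13, 15) = 15
F→G: max(19) = 19
The minimum achievable maximum is 8.

8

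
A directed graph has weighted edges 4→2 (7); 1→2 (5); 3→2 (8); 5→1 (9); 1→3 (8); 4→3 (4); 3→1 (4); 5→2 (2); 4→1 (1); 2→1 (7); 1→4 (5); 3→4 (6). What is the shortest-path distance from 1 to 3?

Paths from 1 to 3:
1 -> 4 -> 3: 5 + 4 = 9
1 -> 3: 8
Best route has total 8.

8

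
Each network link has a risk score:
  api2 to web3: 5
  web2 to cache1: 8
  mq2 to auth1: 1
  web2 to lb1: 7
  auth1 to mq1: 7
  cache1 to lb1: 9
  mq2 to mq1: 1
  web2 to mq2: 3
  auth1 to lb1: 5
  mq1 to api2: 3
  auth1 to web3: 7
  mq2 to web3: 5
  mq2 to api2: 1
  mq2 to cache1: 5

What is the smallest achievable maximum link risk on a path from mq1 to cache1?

5

A few of the mq1→cache1 routes:
mq1 -> mq2 -> cache1: max(1, 5) = 5
mq1 -> auth1 -> lb1 -> web2 -> mq2 -> cache1: max(7, 5, 7, 3, 5) = 7
mq1 -> auth1 -> web3 -> api2 -> mq2 -> cache1: max(7, 7, 5, 1, 5) = 7
mq1 -> api2 -> mq2 -> cache1: max(3, 1, 5) = 5
mq1 -> api2 -> web3 -> mq2 -> cache1: max(3, 5, 5, 5) = 5
Best route has worst link 5.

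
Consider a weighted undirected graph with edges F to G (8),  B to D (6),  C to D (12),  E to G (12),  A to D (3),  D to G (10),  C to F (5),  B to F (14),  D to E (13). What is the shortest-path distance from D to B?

Routes from D to B:
D - G - F - B: 10 + 8 + 14 = 32
D - C - F - B: 12 + 5 + 14 = 31
D - B: 6
D - E - G - F - B: 13 + 12 + 8 + 14 = 47
Best route has total 6.

6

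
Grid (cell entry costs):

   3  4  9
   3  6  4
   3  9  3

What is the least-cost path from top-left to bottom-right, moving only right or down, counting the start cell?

19

Cheapest: [0,0]→[1,0]→[1,1]→[1,2]→[2,2]
  3 + 3 + 6 + 4 + 3 = 19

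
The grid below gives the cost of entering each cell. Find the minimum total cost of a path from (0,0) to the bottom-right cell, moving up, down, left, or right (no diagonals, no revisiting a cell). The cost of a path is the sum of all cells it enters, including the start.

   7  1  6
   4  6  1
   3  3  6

Best path: (0,0) -> (0,1) -> (0,2) -> (1,2) -> (2,2)
Cost: 7 + 1 + 6 + 1 + 6 = 21

21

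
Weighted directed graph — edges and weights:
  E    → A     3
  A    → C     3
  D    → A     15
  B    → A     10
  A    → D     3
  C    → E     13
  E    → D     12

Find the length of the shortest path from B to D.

Paths from B to D:
B → A → D: 10 + 3 = 13
B → A → C → E → D: 10 + 3 + 13 + 12 = 38
The minimum is 13.

13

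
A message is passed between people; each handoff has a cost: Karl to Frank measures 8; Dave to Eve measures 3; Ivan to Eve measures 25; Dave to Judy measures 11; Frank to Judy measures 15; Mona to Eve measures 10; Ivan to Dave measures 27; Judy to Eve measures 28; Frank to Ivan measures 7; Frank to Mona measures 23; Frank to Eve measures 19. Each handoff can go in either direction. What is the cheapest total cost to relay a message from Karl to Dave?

Comparing a few candidate routes:
Karl-Frank-Ivan-Dave: 8 + 7 + 27 = 42
Karl-Frank-Judy-Dave: 8 + 15 + 11 = 34
Karl-Frank-Mona-Eve-Dave: 8 + 23 + 10 + 3 = 44
Karl-Frank-Ivan-Eve-Dave: 8 + 7 + 25 + 3 = 43
Karl-Frank-Eve-Dave: 8 + 19 + 3 = 30
Best route has total 30.

30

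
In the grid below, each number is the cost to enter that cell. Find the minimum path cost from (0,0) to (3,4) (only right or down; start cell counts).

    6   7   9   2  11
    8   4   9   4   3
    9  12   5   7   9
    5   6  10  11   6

46

Take [0,0] [0,1] [0,2] [0,3] [1,3] [1,4] [2,4] [3,4] for a total of 6 + 7 + 9 + 2 + 4 + 3 + 9 + 6 = 46.
(Top row then right column would cost 53.)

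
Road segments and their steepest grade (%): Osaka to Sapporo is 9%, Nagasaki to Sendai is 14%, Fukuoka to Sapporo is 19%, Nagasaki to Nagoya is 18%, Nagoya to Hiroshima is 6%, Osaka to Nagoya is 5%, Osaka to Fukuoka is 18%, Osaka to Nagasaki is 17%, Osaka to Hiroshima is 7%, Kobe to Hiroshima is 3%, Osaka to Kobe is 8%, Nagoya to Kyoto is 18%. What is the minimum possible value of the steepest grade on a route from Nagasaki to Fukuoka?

A few of the Nagasaki→Fukuoka routes:
Nagasaki - Nagoya - Hiroshima - Osaka - Fukuoka: max(18, 6, 7, 18) = 18
Nagasaki - Nagoya - Hiroshima - Kobe - Osaka - Fukuoka: max(18, 6, 3, 8, 18) = 18
Nagasaki - Osaka - Fukuoka: max(17, 18) = 18
Smallest bottleneck: 18%.

18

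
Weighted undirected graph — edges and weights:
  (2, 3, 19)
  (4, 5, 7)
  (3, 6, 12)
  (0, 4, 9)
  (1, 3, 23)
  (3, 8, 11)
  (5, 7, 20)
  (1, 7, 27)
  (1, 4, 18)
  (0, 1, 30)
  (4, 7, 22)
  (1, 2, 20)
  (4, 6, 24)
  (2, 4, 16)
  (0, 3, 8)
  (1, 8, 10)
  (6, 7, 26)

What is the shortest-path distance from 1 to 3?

21

A few of the 1→3 routes:
1 -> 4 -> 0 -> 3: 18 + 9 + 8 = 35
1 -> 2 -> 3: 20 + 19 = 39
1 -> 0 -> 3: 30 + 8 = 38
1 -> 3: 23
1 -> 8 -> 3: 10 + 11 = 21
Best route has total 21.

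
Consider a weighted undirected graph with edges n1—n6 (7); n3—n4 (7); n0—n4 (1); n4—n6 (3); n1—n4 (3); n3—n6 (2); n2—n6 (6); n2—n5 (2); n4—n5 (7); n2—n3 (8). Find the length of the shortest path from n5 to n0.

A few of the n5→n0 routes:
n5 -> n2 -> n6 -> n4 -> n0: 2 + 6 + 3 + 1 = 12
n5 -> n4 -> n0: 7 + 1 = 8
n5 -> n2 -> n3 -> n6 -> n4 -> n0: 2 + 8 + 2 + 3 + 1 = 16
n5 -> n2 -> n3 -> n4 -> n0: 2 + 8 + 7 + 1 = 18
The minimum is 8.

8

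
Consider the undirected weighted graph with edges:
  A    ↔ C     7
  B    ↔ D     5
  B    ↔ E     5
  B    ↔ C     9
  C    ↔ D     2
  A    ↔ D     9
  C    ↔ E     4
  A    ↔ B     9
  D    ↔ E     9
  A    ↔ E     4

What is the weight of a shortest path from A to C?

A few of the A→C routes:
A→D→C: 9 + 2 = 11
A→C: 7
A→E→C: 4 + 4 = 8
Best route has total 7.

7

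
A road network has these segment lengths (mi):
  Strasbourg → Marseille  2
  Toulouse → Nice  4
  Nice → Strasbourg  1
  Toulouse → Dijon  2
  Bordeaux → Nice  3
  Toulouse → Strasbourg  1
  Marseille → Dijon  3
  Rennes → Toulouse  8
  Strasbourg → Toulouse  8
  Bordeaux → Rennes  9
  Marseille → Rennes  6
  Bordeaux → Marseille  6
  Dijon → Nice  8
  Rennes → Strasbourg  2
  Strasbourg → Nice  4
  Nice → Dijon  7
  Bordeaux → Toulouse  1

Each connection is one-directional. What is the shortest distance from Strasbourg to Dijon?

5

Comparing a few candidate routes:
Strasbourg → Marseille → Rennes → Toulouse → Dijon: 2 + 6 + 8 + 2 = 18
Strasbourg → Toulouse → Dijon: 8 + 2 = 10
Strasbourg → Marseille → Dijon: 2 + 3 = 5
Strasbourg → Nice → Dijon: 4 + 7 = 11
The minimum is 5 mi.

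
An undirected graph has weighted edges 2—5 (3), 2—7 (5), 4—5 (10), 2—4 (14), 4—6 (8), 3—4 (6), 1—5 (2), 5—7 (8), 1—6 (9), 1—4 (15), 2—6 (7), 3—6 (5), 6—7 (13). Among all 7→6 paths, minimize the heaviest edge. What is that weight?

7

Some routes from 7 to 6:
7-2-6: max(5, 7) = 7
7-2-5-1-6: max(5, 3, 2, 9) = 9
7-5-4-6: max(8, 10, 8) = 10
7-5-4-3-6: max(8, 10, 6, 5) = 10
7-5-2-6: max(8, 3, 7) = 8
7-5-1-6: max(8, 2, 9) = 9
Smallest bottleneck: 7.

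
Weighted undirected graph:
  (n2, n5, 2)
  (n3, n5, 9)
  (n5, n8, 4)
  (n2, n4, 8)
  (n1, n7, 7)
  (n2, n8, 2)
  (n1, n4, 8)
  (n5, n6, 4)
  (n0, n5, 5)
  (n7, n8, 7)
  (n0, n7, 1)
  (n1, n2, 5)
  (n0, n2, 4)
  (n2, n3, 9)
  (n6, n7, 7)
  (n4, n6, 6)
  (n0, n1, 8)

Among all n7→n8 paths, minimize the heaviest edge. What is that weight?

4

Comparing a few candidate routes:
n7-n0-n5-n2-n8: max(1, 5, 2, 2) = 5
n7-n0-n2-n8: max(1, 4, 2) = 4
n7-n0-n5-n8: max(1, 5, 4) = 5
n7-n0-n2-n5-n8: max(1, 4, 2, 4) = 4
The minimum achievable maximum is 4.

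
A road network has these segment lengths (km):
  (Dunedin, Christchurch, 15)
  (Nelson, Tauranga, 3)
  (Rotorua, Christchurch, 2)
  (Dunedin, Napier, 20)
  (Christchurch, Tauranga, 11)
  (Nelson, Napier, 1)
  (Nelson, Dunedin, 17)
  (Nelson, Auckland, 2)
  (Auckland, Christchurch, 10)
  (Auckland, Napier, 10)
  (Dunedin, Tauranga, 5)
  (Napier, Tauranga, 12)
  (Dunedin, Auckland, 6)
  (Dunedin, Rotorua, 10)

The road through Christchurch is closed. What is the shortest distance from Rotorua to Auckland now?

Some routes from Rotorua to Auckland avoiding Christchurch:
Rotorua -> Dunedin -> Tauranga -> Napier -> Nelson -> Auckland: 10 + 5 + 12 + 1 + 2 = 30
Rotorua -> Dunedin -> Tauranga -> Nelson -> Auckland: 10 + 5 + 3 + 2 = 20
Rotorua -> Dunedin -> Napier -> Nelson -> Auckland: 10 + 20 + 1 + 2 = 33
Rotorua -> Dunedin -> Tauranga -> Nelson -> Napier -> Auckland: 10 + 5 + 3 + 1 + 10 = 29
Rotorua -> Dunedin -> Nelson -> Auckland: 10 + 17 + 2 = 29
Rotorua -> Dunedin -> Auckland: 10 + 6 = 16
Shortest: 16 km.

16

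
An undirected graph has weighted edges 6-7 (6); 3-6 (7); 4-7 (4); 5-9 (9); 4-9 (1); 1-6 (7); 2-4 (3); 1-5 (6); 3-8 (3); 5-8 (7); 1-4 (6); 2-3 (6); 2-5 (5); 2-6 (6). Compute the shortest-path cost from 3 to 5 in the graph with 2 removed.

10

A few of the 3→5 routes:
3 - 6 - 7 - 4 - 9 - 5: 7 + 6 + 4 + 1 + 9 = 27
3 - 6 - 1 - 5: 7 + 7 + 6 = 20
3 - 8 - 5: 3 + 7 = 10
The minimum is 10.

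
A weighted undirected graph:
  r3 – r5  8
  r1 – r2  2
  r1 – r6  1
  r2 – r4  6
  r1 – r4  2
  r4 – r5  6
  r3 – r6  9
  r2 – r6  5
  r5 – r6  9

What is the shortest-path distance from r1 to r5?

Some routes from r1 to r5:
r1-r2-r4-r5: 2 + 6 + 6 = 14
r1-r4-r5: 2 + 6 = 8
r1-r6-r5: 1 + 9 = 10
Best route has total 8.

8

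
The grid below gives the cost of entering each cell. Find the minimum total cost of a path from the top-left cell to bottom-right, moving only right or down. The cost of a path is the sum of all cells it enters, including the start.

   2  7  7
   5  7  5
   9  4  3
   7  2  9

Take [0,0]→[1,0]→[1,1]→[2,1]→[3,1]→[3,2] for a total of 2 + 5 + 7 + 4 + 2 + 9 = 29.

29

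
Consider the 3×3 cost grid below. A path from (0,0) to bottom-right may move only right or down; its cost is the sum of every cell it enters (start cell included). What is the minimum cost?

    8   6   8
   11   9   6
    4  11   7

35

Path [0,0]→[0,1]→[0,2]→[1,2]→[2,2]: 8 + 6 + 8 + 6 + 7 = 35.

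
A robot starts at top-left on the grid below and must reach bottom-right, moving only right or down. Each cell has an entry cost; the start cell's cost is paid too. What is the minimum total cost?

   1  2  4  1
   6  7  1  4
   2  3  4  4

16

One optimal route is r0c0 -> r0c1 -> r0c2 -> r0c3 -> r1c3 -> r2c3.
Its cost is 1 + 2 + 4 + 1 + 4 + 4 = 16.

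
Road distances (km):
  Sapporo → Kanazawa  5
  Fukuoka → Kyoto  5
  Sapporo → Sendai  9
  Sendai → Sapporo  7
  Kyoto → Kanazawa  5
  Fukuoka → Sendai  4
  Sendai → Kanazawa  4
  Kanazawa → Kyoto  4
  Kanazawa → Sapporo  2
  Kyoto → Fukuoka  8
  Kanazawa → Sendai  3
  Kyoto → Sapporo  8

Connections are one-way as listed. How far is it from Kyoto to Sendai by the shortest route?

8

Comparing a few candidate routes:
Kyoto -> Sapporo -> Kanazawa -> Sendai: 8 + 5 + 3 = 16
Kyoto -> Kanazawa -> Sendai: 5 + 3 = 8
Kyoto -> Fukuoka -> Sendai: 8 + 4 = 12
The minimum is 8 km.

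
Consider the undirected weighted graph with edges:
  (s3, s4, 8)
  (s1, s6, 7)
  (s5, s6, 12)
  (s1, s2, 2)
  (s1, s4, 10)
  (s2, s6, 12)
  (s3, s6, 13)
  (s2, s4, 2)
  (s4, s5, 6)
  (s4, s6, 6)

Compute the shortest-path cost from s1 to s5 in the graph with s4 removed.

19

Candidate routes:
s1 -> s6 -> s5: 7 + 12 = 19
s1 -> s2 -> s6 -> s5: 2 + 12 + 12 = 26
Best route has total 19.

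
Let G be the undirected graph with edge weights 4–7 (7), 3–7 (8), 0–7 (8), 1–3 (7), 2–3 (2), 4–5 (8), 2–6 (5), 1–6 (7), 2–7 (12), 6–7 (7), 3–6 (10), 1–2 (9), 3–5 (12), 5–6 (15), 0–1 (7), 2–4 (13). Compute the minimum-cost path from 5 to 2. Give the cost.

Some routes from 5 to 2:
5 -> 6 -> 3 -> 2: 15 + 10 + 2 = 27
5 -> 4 -> 7 -> 6 -> 2: 8 + 7 + 7 + 5 = 27
5 -> 4 -> 2: 8 + 13 = 21
5 -> 6 -> 2: 15 + 5 = 20
5 -> 4 -> 7 -> 3 -> 2: 8 + 7 + 8 + 2 = 25
5 -> 3 -> 2: 12 + 2 = 14
The minimum is 14.

14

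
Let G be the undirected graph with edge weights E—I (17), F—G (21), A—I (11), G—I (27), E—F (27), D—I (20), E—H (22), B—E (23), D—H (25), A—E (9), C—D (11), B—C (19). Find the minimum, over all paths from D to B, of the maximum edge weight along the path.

19

Candidate routes:
D→I→G→F→E→B: max(20, 27, 21, 27, 23) = 27
D→I→E→B: max(20, 17, 23) = 23
D→C→B: max(11, 19) = 19
D→H→E→B: max(25, 22, 23) = 25
D→I→A→E→B: max(20, 11, 9, 23) = 23
The minimum achievable maximum is 19.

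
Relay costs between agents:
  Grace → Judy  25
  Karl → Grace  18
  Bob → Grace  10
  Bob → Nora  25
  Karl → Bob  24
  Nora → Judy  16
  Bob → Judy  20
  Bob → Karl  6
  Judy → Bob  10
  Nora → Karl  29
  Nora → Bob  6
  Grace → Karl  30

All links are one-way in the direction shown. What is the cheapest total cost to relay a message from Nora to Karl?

12

Checking several routes:
Nora→Judy→Bob→Karl: 16 + 10 + 6 = 32
Nora→Bob→Karl: 6 + 6 = 12
Nora→Karl: 29
Nora→Bob→Grace→Karl: 6 + 10 + 30 = 46
Best route has total 12.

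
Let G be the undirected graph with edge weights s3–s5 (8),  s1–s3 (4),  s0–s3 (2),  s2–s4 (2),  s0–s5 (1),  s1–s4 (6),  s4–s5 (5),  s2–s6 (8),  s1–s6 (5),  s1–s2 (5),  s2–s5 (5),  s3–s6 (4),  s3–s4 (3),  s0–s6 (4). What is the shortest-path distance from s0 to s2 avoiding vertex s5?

7

Comparing a few candidate routes:
s0 → s3 → s1 → s2: 2 + 4 + 5 = 11
s0 → s6 → s2: 4 + 8 = 12
s0 → s6 → s3 → s4 → s2: 4 + 4 + 3 + 2 = 13
s0 → s3 → s4 → s2: 2 + 3 + 2 = 7
Best route has total 7.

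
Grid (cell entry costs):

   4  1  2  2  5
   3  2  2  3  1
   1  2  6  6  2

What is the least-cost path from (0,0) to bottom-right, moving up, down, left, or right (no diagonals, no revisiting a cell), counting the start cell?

Best path: (0,0) → (0,1) → (0,2) → (0,3) → (1,3) → (1,4) → (2,4)
Cost: 4 + 1 + 2 + 2 + 3 + 1 + 2 = 15

15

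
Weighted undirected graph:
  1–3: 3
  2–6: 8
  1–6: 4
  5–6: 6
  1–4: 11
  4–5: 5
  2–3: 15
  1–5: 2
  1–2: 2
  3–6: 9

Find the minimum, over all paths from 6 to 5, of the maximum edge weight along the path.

Some routes from 6 to 5:
6 - 3 - 1 - 5: max(9, 3, 2) = 9
6 - 2 - 1 - 5: max(8, 2, 2) = 8
6 - 1 - 5: max(4, 2) = 4
6 - 5: max(6) = 6
Best route has worst link 4.

4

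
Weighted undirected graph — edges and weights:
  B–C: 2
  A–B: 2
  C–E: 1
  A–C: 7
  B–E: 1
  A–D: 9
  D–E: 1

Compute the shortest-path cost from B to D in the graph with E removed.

11

Candidate routes:
B→C→A→D: 2 + 7 + 9 = 18
B→A→D: 2 + 9 = 11
The minimum is 11.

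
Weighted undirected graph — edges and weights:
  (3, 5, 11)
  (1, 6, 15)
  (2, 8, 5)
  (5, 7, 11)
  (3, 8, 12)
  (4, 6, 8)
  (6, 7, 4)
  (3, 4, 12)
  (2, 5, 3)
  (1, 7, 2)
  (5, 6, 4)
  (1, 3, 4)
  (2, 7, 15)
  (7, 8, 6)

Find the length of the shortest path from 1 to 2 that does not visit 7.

18

A few of the 1→2 routes:
1 -> 3 -> 8 -> 2: 4 + 12 + 5 = 21
1 -> 3 -> 4 -> 6 -> 5 -> 2: 4 + 12 + 8 + 4 + 3 = 31
1 -> 3 -> 5 -> 2: 4 + 11 + 3 = 18
1 -> 6 -> 5 -> 3 -> 8 -> 2: 15 + 4 + 11 + 12 + 5 = 47
1 -> 6 -> 5 -> 2: 15 + 4 + 3 = 22
Best route has total 18.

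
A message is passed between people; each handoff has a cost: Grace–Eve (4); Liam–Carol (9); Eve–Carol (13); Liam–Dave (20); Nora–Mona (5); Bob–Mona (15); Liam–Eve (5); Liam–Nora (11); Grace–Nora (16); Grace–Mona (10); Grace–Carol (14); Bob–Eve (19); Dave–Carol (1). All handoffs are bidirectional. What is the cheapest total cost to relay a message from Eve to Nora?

A few of the Eve→Nora routes:
Eve→Grace→Mona→Nora: 4 + 10 + 5 = 19
Eve→Carol→Liam→Nora: 13 + 9 + 11 = 33
Eve→Liam→Nora: 5 + 11 = 16
Eve→Bob→Mona→Nora: 19 + 15 + 5 = 39
Eve→Grace→Carol→Liam→Nora: 4 + 14 + 9 + 11 = 38
Eve→Grace→Nora: 4 + 16 = 20
Best route has total 16.

16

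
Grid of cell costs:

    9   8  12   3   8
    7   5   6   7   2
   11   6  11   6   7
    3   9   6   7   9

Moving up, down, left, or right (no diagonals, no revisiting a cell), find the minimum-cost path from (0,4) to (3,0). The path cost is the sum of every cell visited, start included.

One optimal route is r0c4→r1c4→r1c3→r1c2→r1c1→r2c1→r3c1→r3c0.
Its cost is 8 + 2 + 7 + 6 + 5 + 6 + 9 + 3 = 46.

46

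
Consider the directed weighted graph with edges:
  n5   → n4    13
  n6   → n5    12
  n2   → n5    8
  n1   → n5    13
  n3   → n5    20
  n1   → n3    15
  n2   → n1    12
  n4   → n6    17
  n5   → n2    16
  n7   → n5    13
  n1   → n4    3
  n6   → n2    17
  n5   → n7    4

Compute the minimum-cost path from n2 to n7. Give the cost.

Routes from n2 to n7:
n2 -> n1 -> n5 -> n7: 12 + 13 + 4 = 29
n2 -> n5 -> n7: 8 + 4 = 12
n2 -> n1 -> n3 -> n5 -> n7: 12 + 15 + 20 + 4 = 51
n2 -> n1 -> n4 -> n6 -> n5 -> n7: 12 + 3 + 17 + 12 + 4 = 48
Best route has total 12.

12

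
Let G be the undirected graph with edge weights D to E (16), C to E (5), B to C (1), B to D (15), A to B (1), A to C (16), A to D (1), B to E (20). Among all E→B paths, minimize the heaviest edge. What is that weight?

5

Checking several routes:
E→D→A→B: max(16, 1, 1) = 16
E→D→A→C→B: max(16, 1, 16, 1) = 16
E→C→B: max(5, 1) = 5
Best route has worst link 5.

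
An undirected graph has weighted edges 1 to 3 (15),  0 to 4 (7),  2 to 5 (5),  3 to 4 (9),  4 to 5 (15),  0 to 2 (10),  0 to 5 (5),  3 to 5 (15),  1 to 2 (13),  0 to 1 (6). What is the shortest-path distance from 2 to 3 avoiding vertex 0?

Routes from 2 to 3 avoiding 0:
2-5-4-3: 5 + 15 + 9 = 29
2-1-3: 13 + 15 = 28
2-5-3: 5 + 15 = 20
Shortest: 20.

20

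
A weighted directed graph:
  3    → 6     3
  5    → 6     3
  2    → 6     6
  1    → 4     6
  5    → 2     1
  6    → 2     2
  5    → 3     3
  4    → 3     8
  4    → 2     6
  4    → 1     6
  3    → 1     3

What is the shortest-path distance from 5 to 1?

Candidate routes:
5-3-1: 3 + 3 = 6
Best route has total 6.

6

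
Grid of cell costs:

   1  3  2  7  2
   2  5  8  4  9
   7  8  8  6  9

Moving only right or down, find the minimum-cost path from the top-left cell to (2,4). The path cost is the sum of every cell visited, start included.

One optimal route is r0c0 r0c1 r0c2 r0c3 r1c3 r2c3 r2c4.
Its cost is 1 + 3 + 2 + 7 + 4 + 6 + 9 = 32.

32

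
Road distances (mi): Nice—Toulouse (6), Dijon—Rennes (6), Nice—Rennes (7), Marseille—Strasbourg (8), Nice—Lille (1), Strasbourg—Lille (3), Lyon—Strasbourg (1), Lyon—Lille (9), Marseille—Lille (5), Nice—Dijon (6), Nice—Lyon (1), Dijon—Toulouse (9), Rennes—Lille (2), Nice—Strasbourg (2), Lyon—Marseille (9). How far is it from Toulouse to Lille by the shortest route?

7

Checking several routes:
Toulouse → Nice → Lyon → Strasbourg → Lille: 6 + 1 + 1 + 3 = 11
Toulouse → Nice → Strasbourg → Lille: 6 + 2 + 3 = 11
Toulouse → Nice → Rennes → Lille: 6 + 7 + 2 = 15
Toulouse → Nice → Lille: 6 + 1 = 7
The minimum is 7 mi.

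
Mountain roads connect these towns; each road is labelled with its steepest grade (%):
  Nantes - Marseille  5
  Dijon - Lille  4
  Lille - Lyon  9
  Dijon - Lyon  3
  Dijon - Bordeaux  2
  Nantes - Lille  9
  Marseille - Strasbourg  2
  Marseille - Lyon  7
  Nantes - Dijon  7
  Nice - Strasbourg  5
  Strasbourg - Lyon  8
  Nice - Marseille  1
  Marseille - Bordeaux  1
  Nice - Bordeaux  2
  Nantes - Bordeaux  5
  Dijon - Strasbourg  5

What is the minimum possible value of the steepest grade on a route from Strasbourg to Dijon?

2

Some routes from Strasbourg to Dijon:
Strasbourg -> Nice -> Bordeaux -> Dijon: max(5, 2, 2) = 5
Strasbourg -> Marseille -> Bordeaux -> Dijon: max(2, 1, 2) = 2
Strasbourg -> Marseille -> Nantes -> Bordeaux -> Dijon: max(2, 5, 5, 2) = 5
Strasbourg -> Nice -> Marseille -> Nantes -> Bordeaux -> Dijon: max(5, 1, 5, 5, 2) = 5
Strasbourg -> Marseille -> Nice -> Bordeaux -> Dijon: max(2, 1, 2, 2) = 2
Best route has worst link 2%.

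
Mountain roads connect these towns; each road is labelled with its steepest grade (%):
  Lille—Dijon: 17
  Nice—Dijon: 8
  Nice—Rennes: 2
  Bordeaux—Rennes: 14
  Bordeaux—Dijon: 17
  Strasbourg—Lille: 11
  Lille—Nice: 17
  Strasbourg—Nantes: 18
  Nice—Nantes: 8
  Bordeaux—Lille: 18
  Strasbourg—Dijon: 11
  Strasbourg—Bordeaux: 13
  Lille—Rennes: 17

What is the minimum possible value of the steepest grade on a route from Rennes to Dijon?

8

Comparing a few candidate routes:
Rennes -> Bordeaux -> Strasbourg -> Dijon: max(14, 13, 11) = 14
Rennes -> Lille -> Nice -> Dijon: max(17, 17, 8) = 17
Rennes -> Nice -> Dijon: max(2, 8) = 8
Rennes -> Lille -> Strasbourg -> Dijon: max(17, 11, 11) = 17
Rennes -> Lille -> Strasbourg -> Bordeaux -> Dijon: max(17, 11, 13, 17) = 17
Rennes -> Lille -> Dijon: max(17, 17) = 17
The minimum achievable maximum is 8%.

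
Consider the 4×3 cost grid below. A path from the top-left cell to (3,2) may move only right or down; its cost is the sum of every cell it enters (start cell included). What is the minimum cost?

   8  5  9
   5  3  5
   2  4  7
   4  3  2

Best path: (0,0)→(1,0)→(2,0)→(2,1)→(3,1)→(3,2)
Cost: 8 + 5 + 2 + 4 + 3 + 2 = 24
(Top row then right column would cost 36.)

24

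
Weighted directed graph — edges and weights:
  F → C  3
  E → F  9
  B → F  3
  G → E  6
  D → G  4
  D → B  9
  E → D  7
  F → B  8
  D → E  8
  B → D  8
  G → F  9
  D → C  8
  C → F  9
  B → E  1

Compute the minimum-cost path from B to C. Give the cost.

6

Checking several routes:
B - E - D - G - F - C: 1 + 7 + 4 + 9 + 3 = 24
B - D - C: 8 + 8 = 16
B - E - F - C: 1 + 9 + 3 = 13
B - D - G - F - C: 8 + 4 + 9 + 3 = 24
B - E - D - C: 1 + 7 + 8 = 16
B - F - C: 3 + 3 = 6
Shortest: 6.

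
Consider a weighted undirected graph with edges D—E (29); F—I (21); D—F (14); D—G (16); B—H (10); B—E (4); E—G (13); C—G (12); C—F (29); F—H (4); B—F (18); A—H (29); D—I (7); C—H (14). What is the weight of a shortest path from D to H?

18

Some routes from D to H:
D -> F -> B -> H: 14 + 18 + 10 = 42
D -> G -> C -> H: 16 + 12 + 14 = 42
D -> I -> F -> H: 7 + 21 + 4 = 32
D -> F -> H: 14 + 4 = 18
Shortest: 18.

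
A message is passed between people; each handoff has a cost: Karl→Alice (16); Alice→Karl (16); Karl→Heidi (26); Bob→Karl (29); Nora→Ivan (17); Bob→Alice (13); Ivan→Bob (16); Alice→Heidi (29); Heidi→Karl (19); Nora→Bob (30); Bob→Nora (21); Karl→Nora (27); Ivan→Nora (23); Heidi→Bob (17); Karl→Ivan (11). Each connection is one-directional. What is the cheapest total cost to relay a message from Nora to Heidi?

Checking several routes:
Nora -> Ivan -> Bob -> Alice -> Heidi: 17 + 16 + 13 + 29 = 75
Nora -> Bob -> Alice -> Karl -> Heidi: 30 + 13 + 16 + 26 = 85
Nora -> Ivan -> Bob -> Karl -> Heidi: 17 + 16 + 29 + 26 = 88
Nora -> Bob -> Alice -> Heidi: 30 + 13 + 29 = 72
Nora -> Bob -> Karl -> Heidi: 30 + 29 + 26 = 85
The minimum is 72.

72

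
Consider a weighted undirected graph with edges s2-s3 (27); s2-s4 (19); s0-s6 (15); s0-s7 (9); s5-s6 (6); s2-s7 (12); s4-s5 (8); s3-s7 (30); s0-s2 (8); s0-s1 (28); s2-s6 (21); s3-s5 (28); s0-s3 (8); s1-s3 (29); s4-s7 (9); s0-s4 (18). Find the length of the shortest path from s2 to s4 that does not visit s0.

Comparing a few candidate routes:
s2 -> s7 -> s4: 12 + 9 = 21
s2 -> s6 -> s5 -> s4: 21 + 6 + 8 = 35
s2 -> s7 -> s3 -> s5 -> s4: 12 + 30 + 28 + 8 = 78
s2 -> s4: 19
s2 -> s3 -> s7 -> s4: 27 + 30 + 9 = 66
s2 -> s3 -> s5 -> s4: 27 + 28 + 8 = 63
The minimum is 19.

19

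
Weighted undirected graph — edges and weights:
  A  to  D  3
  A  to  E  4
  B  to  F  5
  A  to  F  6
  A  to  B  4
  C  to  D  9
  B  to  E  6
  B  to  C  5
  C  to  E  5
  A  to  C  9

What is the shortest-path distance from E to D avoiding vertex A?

14

Paths from E to D avoiding A:
E -> C -> D: 5 + 9 = 14
E -> B -> C -> D: 6 + 5 + 9 = 20
The minimum is 14.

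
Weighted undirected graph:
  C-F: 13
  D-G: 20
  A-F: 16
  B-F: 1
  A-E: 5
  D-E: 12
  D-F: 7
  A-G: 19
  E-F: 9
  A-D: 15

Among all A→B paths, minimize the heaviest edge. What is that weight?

9

Comparing a few candidate routes:
A -> E -> D -> F -> B: max(5, 12, 7, 1) = 12
A -> D -> E -> F -> B: max(15, 12, 9, 1) = 15
A -> E -> F -> B: max(5, 9, 1) = 9
A -> F -> B: max(16, 1) = 16
A -> D -> F -> B: max(15, 7, 1) = 15
Best route has worst link 9.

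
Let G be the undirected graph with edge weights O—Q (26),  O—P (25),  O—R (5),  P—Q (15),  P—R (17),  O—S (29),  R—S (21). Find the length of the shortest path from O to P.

22

Paths from O to P:
O → S → R → P: 29 + 21 + 17 = 67
O → Q → P: 26 + 15 = 41
O → P: 25
O → R → P: 5 + 17 = 22
Best route has total 22.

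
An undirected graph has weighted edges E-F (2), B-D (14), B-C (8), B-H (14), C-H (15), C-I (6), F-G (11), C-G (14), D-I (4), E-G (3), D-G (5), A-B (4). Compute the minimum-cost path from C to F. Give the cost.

19

Checking several routes:
C -> I -> D -> G -> E -> F: 6 + 4 + 5 + 3 + 2 = 20
C -> B -> D -> G -> E -> F: 8 + 14 + 5 + 3 + 2 = 32
C -> I -> D -> G -> F: 6 + 4 + 5 + 11 = 26
C -> G -> E -> F: 14 + 3 + 2 = 19
C -> B -> D -> G -> F: 8 + 14 + 5 + 11 = 38
C -> G -> F: 14 + 11 = 25
Best route has total 19.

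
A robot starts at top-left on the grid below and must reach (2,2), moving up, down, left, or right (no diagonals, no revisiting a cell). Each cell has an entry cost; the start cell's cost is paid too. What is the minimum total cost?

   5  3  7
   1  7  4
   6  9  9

Take r0c0→r1c0→r1c1→r1c2→r2c2 for a total of 5 + 1 + 7 + 4 + 9 = 26.

26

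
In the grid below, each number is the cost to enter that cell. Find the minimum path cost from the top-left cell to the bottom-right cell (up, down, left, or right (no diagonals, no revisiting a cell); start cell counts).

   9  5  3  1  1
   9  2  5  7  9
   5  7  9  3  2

Best path: [0,0] [0,1] [0,2] [0,3] [0,4] [1,4] [2,4]
Cost: 9 + 5 + 3 + 1 + 1 + 9 + 2 = 30

30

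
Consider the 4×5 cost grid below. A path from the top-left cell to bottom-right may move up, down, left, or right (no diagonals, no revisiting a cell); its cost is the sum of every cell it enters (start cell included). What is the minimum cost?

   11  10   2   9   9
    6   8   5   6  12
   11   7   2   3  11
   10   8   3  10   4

47

Best path: [0,0] -> [0,1] -> [0,2] -> [1,2] -> [2,2] -> [2,3] -> [3,3] -> [3,4]
Cost: 11 + 10 + 2 + 5 + 2 + 3 + 10 + 4 = 47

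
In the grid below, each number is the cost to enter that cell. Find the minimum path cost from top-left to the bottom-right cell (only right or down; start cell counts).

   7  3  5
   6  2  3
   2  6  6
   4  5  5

26

Best path: (0,0)→(0,1)→(1,1)→(1,2)→(2,2)→(3,2)
Cost: 7 + 3 + 2 + 3 + 6 + 5 = 26
For comparison, the top-then-right route costs 29.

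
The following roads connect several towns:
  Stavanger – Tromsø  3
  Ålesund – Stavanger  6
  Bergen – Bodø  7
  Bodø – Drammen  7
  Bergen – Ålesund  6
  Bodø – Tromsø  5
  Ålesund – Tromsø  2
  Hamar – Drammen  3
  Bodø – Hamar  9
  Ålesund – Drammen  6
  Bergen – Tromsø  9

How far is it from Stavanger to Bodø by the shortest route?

A few of the Stavanger→Bodø routes:
Stavanger → Tromsø → Bodø: 3 + 5 = 8
Stavanger → Tromsø → Ålesund → Bergen → Bodø: 3 + 2 + 6 + 7 = 18
Stavanger → Ålesund → Tromsø → Bodø: 6 + 2 + 5 = 13
Stavanger → Tromsø → Bergen → Bodø: 3 + 9 + 7 = 19
Stavanger → Tromsø → Ålesund → Drammen → Bodø: 3 + 2 + 6 + 7 = 18
Shortest: 8.

8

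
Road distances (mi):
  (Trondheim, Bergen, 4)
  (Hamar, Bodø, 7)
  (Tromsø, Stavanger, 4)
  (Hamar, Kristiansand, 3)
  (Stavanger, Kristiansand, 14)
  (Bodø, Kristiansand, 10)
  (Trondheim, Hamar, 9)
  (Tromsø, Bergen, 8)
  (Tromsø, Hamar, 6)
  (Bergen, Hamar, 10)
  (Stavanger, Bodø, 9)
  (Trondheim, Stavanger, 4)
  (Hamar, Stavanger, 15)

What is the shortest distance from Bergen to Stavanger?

8

A few of the Bergen→Stavanger routes:
Bergen→Hamar→Tromsø→Stavanger: 10 + 6 + 4 = 20
Bergen→Trondheim→Hamar→Tromsø→Stavanger: 4 + 9 + 6 + 4 = 23
Bergen→Hamar→Trondheim→Stavanger: 10 + 9 + 4 = 23
Bergen→Trondheim→Stavanger: 4 + 4 = 8
Bergen→Tromsø→Stavanger: 8 + 4 = 12
Bergen→Hamar→Stavanger: 10 + 15 = 25
The minimum is 8 mi.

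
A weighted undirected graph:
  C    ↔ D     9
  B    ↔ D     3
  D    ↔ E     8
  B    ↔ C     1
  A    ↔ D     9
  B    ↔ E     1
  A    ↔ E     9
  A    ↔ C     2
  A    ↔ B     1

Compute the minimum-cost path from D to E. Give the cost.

A few of the D→E routes:
D→A→B→E: 9 + 1 + 1 = 11
D→B→E: 3 + 1 = 4
D→C→B→E: 9 + 1 + 1 = 11
D→E: 8
Best route has total 4.

4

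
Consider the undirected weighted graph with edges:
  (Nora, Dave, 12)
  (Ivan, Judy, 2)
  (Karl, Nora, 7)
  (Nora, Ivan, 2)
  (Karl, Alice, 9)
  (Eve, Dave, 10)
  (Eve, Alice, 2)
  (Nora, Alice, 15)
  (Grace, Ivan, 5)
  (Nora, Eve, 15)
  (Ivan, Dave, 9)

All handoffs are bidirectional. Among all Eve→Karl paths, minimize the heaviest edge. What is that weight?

Some routes from Eve to Karl:
Eve-Dave-Nora-Karl: max(10, 12, 7) = 12
Eve-Dave-Ivan-Nora-Karl: max(10, 9, 2, 7) = 10
Eve-Alice-Nora-Karl: max(2, 15, 7) = 15
Eve-Alice-Karl: max(2, 9) = 9
Best route has worst link 9.

9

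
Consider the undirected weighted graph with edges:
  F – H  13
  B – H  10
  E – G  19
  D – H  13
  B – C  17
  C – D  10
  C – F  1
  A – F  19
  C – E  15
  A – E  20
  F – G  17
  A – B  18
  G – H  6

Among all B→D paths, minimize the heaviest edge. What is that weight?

Some routes from B to D:
B -> C -> D: max(17, 10) = 17
B -> C -> F -> G -> H -> D: max(17, 1, 17, 6, 13) = 17
B -> C -> F -> H -> D: max(17, 1, 13, 13) = 17
B -> H -> D: max(10, 13) = 13
B -> H -> F -> C -> D: max(10, 13, 1, 10) = 13
Best route has worst link 13.

13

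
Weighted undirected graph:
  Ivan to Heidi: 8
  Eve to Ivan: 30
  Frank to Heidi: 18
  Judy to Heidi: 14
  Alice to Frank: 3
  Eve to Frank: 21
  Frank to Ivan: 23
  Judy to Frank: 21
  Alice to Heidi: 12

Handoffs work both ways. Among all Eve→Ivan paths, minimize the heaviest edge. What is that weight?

Paths from Eve to Ivan:
Eve→Frank→Heidi→Ivan: max(21, 18, 8) = 21
Eve→Frank→Alice→Heidi→Ivan: max(21, 3, 12, 8) = 21
Eve→Frank→Judy→Heidi→Ivan: max(21, 21, 14, 8) = 21
Eve→Frank→Ivan: max(21, 23) = 23
Eve→Ivan: max(30) = 30
Smallest bottleneck: 21.

21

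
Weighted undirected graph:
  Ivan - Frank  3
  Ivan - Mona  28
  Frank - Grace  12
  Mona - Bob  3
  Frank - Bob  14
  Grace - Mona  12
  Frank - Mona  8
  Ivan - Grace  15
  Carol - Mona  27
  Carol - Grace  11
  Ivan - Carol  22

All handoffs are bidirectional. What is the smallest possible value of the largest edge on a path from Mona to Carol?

12

Some routes from Mona to Carol:
Mona→Bob→Frank→Grace→Carol: max(3, 14, 12, 11) = 14
Mona→Grace→Carol: max(12, 11) = 12
Mona→Frank→Grace→Carol: max(8, 12, 11) = 12
Smallest bottleneck: 12.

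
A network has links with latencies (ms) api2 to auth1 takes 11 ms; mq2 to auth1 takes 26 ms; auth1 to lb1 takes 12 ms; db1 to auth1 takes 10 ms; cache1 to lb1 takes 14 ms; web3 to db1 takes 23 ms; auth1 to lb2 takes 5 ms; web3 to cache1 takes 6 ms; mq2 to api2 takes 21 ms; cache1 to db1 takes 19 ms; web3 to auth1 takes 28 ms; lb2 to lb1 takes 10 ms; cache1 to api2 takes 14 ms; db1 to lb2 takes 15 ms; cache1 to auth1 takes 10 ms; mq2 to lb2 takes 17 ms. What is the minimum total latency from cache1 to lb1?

14

Comparing a few candidate routes:
cache1-api2-auth1-lb2-lb1: 14 + 11 + 5 + 10 = 40
cache1-auth1-lb1: 10 + 12 = 22
cache1-api2-auth1-lb1: 14 + 11 + 12 = 37
cache1-auth1-lb2-lb1: 10 + 5 + 10 = 25
cache1-lb1: 14
cache1-db1-auth1-lb1: 19 + 10 + 12 = 41
Best route has total 14 ms.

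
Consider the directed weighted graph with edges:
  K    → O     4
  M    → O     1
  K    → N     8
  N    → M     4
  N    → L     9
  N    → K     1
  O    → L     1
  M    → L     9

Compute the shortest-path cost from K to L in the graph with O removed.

Paths from K to L avoiding O:
K → N → L: 8 + 9 = 17
K → N → M → L: 8 + 4 + 9 = 21
Shortest: 17.

17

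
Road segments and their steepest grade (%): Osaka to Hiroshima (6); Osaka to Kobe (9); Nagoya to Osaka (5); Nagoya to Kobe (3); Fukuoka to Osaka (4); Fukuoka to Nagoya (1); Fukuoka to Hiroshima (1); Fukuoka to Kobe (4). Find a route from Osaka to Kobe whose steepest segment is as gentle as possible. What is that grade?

Checking several routes:
Osaka→Nagoya→Kobe: max(5, 3) = 5
Osaka→Fukuoka→Kobe: max(4, 4) = 4
Osaka→Fukuoka→Nagoya→Kobe: max(4, 1, 3) = 4
Smallest bottleneck: 4%.

4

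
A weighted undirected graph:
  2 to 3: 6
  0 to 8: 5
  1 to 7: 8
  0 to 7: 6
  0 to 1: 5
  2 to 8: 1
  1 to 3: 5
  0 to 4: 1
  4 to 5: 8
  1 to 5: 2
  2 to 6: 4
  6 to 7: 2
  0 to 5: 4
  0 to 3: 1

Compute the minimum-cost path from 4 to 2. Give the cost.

7

A few of the 4→2 routes:
4 -> 0 -> 8 -> 2: 1 + 5 + 1 = 7
4 -> 0 -> 3 -> 2: 1 + 1 + 6 = 8
4 -> 0 -> 1 -> 3 -> 2: 1 + 5 + 5 + 6 = 17
4 -> 0 -> 7 -> 6 -> 2: 1 + 6 + 2 + 4 = 13
4 -> 0 -> 5 -> 1 -> 3 -> 2: 1 + 4 + 2 + 5 + 6 = 18
4 -> 5 -> 0 -> 8 -> 2: 8 + 4 + 5 + 1 = 18
Best route has total 7.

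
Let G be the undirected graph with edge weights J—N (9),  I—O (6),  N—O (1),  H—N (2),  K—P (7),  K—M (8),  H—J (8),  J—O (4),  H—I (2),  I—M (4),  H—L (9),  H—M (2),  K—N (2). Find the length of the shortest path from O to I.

5

Some routes from O to I:
O -> N -> H -> M -> I: 1 + 2 + 2 + 4 = 9
O -> I: 6
O -> N -> H -> I: 1 + 2 + 2 = 5
The minimum is 5.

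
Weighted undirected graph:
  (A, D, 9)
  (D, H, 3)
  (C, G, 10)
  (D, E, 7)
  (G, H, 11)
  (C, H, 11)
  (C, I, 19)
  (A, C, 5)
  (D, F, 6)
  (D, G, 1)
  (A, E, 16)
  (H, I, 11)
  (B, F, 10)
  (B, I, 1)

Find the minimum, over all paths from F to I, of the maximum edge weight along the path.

A few of the F→I routes:
F → D → G → C → H → I: max(6, 1, 10, 11, 11) = 11
F → B → I: max(10, 1) = 10
F → D → A → C → G → H → I: max(6, 9, 5, 10, 11, 11) = 11
F → D → G → H → I: max(6, 1, 11, 11) = 11
The minimum achievable maximum is 10.

10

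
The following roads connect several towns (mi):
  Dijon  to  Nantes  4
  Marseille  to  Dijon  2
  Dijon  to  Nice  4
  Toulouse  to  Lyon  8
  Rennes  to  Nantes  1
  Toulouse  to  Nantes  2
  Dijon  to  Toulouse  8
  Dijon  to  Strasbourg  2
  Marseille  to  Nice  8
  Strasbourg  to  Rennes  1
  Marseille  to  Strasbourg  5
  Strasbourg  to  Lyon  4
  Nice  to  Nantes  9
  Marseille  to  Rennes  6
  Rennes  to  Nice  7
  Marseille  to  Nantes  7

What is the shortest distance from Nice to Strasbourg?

Some routes from Nice to Strasbourg:
Nice -> Nantes -> Rennes -> Strasbourg: 9 + 1 + 1 = 11
Nice -> Rennes -> Strasbourg: 7 + 1 = 8
Nice -> Dijon -> Nantes -> Rennes -> Strasbourg: 4 + 4 + 1 + 1 = 10
Nice -> Dijon -> Marseille -> Strasbourg: 4 + 2 + 5 = 11
Nice -> Dijon -> Strasbourg: 4 + 2 = 6
The minimum is 6 mi.

6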